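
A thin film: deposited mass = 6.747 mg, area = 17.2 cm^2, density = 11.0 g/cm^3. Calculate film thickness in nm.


Convert: m = 6.747 mg = 6.7470e-06 kg, A = 17.2 cm^2 = 1.7200e-03 m^2, rho = 11.0 g/cm^3 = 11000 kg/m^3
t = m / (A * rho)
t = 6.7470e-06 / (1.7200e-03 * 11000)
t = 3.5661e-07 m = 356.6 nm

356.6


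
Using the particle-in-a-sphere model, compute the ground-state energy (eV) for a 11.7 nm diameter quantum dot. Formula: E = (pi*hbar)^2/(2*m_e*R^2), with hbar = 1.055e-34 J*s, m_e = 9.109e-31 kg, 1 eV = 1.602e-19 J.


Radius R = 11.7/2 = 5.85 nm = 5.85e-09 m
E = (pi * 1.055e-34)^2 / (2 * 9.109e-31 * (5.85e-09)^2)
E(J) = 1.76194e-21
E = E(J) / 1.602e-19 = 0.011 eV

0.011


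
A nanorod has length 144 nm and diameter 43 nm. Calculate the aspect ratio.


Aspect ratio AR = length / diameter
AR = 144 / 43
AR = 3.35

3.35


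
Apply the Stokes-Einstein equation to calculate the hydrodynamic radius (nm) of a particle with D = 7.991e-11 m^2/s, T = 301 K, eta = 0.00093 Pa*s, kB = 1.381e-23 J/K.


Stokes-Einstein: R = kB*T / (6*pi*eta*D)
R = 1.381e-23 * 301 / (6 * pi * 0.00093 * 7.991e-11)
R = 2.96739e-09 m = 2.97 nm

2.97


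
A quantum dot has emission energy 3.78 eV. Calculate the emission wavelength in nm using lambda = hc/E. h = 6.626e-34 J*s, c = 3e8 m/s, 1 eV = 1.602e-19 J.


Convert energy: E = 3.78 eV = 3.78 * 1.602e-19 = 6.05556e-19 J
lambda = h*c / E = 6.626e-34 * 3e8 / 6.05556e-19
lambda = 3.2826e-07 m = 328.3 nm

328.3


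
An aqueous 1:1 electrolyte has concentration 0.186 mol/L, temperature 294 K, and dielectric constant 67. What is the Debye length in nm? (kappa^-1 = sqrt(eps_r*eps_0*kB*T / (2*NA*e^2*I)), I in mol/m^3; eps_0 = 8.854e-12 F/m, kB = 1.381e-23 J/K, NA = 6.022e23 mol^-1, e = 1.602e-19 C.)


Ionic strength I = 0.186 * 1^2 * 1000 = 186 mol/m^3
kappa^-1 = sqrt(67 * 8.854e-12 * 1.381e-23 * 294 / (2 * 6.022e23 * (1.602e-19)^2 * 186))
kappa^-1 = 0.647 nm

0.647


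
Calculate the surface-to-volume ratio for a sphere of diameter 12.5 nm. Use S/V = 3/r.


Radius r = 12.5/2 = 6.25 nm
S/V = 3 / r = 3 / 6.25
S/V = 0.48 nm^-1

0.48


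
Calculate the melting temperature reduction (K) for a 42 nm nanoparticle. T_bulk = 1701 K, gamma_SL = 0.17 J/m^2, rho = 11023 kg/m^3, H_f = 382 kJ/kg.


Radius R = 42/2 = 21 nm = 2.1e-08 m
Convert H_f = 382 kJ/kg = 382000 J/kg
dT = 2 * gamma_SL * T_bulk / (rho * H_f * R)
dT = 2 * 0.17 * 1701 / (11023 * 382000 * 2.1e-08)
dT = 6.5 K

6.5


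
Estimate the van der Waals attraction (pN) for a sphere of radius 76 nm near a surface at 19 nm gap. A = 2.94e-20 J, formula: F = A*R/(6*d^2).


Convert to SI: R = 76 nm = 7.6e-08 m, d = 19 nm = 1.9e-08 m
F = A * R / (6 * d^2)
F = 2.94e-20 * 7.6e-08 / (6 * (1.9e-08)^2)
F = 1.03158e-12 N = 1.032 pN

1.032


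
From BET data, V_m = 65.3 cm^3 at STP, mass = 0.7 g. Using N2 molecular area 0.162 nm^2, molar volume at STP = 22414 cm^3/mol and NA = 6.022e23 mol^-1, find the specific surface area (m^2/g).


Number of moles in monolayer = V_m / 22414 = 65.3 / 22414 = 0.00291336
Number of molecules = moles * NA = 0.00291336 * 6.022e23
SA = molecules * sigma / mass
SA = (65.3 / 22414) * 6.022e23 * 0.162e-18 / 0.7
SA = 406.0 m^2/g

406.0


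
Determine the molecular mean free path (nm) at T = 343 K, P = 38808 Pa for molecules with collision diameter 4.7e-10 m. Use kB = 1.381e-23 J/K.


Mean free path: lambda = kB*T / (sqrt(2) * pi * d^2 * P)
lambda = 1.381e-23 * 343 / (sqrt(2) * pi * (4.7e-10)^2 * 38808)
lambda = 1.24367e-07 m
lambda = 124.37 nm

124.37


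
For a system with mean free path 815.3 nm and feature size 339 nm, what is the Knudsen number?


Knudsen number Kn = lambda / L
Kn = 815.3 / 339
Kn = 2.405

2.405


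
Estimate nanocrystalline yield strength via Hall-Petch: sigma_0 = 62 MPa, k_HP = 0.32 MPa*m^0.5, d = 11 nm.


d = 11 nm = 1.1e-08 m
sqrt(d) = 0.0001048809
Hall-Petch contribution = k / sqrt(d) = 0.32 / 0.0001048809 = 3051.1 MPa
sigma = sigma_0 + k/sqrt(d) = 62 + 3051.1 = 3113.1 MPa

3113.1


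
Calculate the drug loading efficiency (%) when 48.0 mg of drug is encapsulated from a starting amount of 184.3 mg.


Drug loading efficiency = (drug loaded / drug initial) * 100
DLE = 48.0 / 184.3 * 100
DLE = 0.2604 * 100
DLE = 26.04%

26.04


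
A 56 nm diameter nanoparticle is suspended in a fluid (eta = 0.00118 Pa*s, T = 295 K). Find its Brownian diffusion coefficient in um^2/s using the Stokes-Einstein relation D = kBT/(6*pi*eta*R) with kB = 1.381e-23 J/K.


Radius R = 56/2 = 28 nm = 2.8e-08 m
D = kB*T / (6*pi*eta*R)
D = 1.381e-23 * 295 / (6 * pi * 0.00118 * 2.8e-08)
D = 6.54146e-12 m^2/s = 6.541 um^2/s

6.541


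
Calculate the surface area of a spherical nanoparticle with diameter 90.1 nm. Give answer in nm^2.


Radius r = 90.1/2 = 45.05 nm
Surface area SA = 4 * pi * r^2
SA = 4 * pi * (45.05)^2
SA = 25503.48 nm^2

25503.48


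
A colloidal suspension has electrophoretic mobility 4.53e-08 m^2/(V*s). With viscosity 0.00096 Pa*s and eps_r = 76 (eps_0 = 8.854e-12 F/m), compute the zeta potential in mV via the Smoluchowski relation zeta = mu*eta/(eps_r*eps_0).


Smoluchowski equation: zeta = mu * eta / (eps_r * eps_0)
zeta = 4.53e-08 * 0.00096 / (76 * 8.854e-12)
zeta = 0.064627 V = 64.63 mV

64.63


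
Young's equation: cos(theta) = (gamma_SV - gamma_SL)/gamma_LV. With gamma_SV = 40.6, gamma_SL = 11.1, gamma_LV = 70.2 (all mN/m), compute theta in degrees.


cos(theta) = (gamma_SV - gamma_SL) / gamma_LV
cos(theta) = (40.6 - 11.1) / 70.2
cos(theta) = 0.420228
theta = arccos(0.420228) = 65.15 degrees

65.15


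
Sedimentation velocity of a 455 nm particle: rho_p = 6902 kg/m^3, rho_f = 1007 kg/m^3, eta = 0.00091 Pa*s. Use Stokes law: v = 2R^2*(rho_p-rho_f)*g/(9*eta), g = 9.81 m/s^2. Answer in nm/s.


Radius R = 455/2 nm = 2.275e-07 m
Density difference = 6902 - 1007 = 5895 kg/m^3
v = 2 * R^2 * (rho_p - rho_f) * g / (9 * eta)
v = 2 * (2.275e-07)^2 * 5895 * 9.81 / (9 * 0.00091)
v = 7.30906e-07 m/s = 730.9063 nm/s

730.9063


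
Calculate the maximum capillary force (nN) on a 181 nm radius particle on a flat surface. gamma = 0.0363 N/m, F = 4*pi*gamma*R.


Convert radius: R = 181 nm = 1.81e-07 m
F = 4 * pi * gamma * R
F = 4 * pi * 0.0363 * 1.81e-07
F = 8.25648e-08 N = 82.5648 nN

82.5648


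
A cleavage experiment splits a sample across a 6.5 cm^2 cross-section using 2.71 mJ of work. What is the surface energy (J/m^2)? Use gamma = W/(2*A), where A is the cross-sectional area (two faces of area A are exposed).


Convert: A = 6.5 cm^2 = 0.00065 m^2, W = 2.71 mJ = 0.00271 J
Cleaving exposes two faces of area A, so total new surface = 2*A and gamma = W / (2*A)
gamma = 0.00271 / (2 * 0.00065)
gamma = 2.085 J/m^2

2.085


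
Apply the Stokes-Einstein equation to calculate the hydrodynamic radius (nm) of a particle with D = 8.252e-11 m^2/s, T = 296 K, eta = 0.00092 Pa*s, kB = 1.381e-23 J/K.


Stokes-Einstein: R = kB*T / (6*pi*eta*D)
R = 1.381e-23 * 296 / (6 * pi * 0.00092 * 8.252e-11)
R = 2.85652e-09 m = 2.86 nm

2.86


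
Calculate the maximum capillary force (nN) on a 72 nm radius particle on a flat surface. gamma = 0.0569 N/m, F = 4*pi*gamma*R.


Convert radius: R = 72 nm = 7.2e-08 m
F = 4 * pi * gamma * R
F = 4 * pi * 0.0569 * 7.2e-08
F = 5.14819e-08 N = 51.4819 nN

51.4819


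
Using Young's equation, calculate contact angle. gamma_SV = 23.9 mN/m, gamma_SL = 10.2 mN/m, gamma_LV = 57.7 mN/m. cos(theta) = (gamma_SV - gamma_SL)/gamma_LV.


cos(theta) = (gamma_SV - gamma_SL) / gamma_LV
cos(theta) = (23.9 - 10.2) / 57.7
cos(theta) = 0.237435
theta = arccos(0.237435) = 76.26 degrees

76.26


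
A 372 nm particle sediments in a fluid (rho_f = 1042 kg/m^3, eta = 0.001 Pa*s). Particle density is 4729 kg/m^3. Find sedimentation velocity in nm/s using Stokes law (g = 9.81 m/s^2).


Radius R = 372/2 nm = 1.86e-07 m
Density difference = 4729 - 1042 = 3687 kg/m^3
v = 2 * R^2 * (rho_p - rho_f) * g / (9 * eta)
v = 2 * (1.86e-07)^2 * 3687 * 9.81 / (9 * 0.001)
v = 2.78071e-07 m/s = 278.0709 nm/s

278.0709


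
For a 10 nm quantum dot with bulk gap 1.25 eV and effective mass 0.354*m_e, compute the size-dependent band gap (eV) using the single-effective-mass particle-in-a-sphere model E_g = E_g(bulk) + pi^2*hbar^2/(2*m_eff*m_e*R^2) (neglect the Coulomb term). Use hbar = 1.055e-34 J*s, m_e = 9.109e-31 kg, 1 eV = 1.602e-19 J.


Radius R = 10/2 nm = 5e-09 m
Confinement energy dE = pi^2 * hbar^2 / (2 * m_eff * m_e * R^2)
dE = pi^2 * (1.055e-34)^2 / (2 * 0.354 * 9.109e-31 * (5e-09)^2) J, divided by 1.602e-19 J/eV
dE = 0.0425 eV
Total band gap = E_g(bulk) + dE = 1.25 + 0.0425 = 1.2925 eV

1.2925


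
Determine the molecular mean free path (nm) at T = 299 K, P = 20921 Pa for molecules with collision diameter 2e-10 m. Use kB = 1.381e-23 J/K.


Mean free path: lambda = kB*T / (sqrt(2) * pi * d^2 * P)
lambda = 1.381e-23 * 299 / (sqrt(2) * pi * (2e-10)^2 * 20921)
lambda = 1.1106e-06 m
lambda = 1110.6 nm

1110.6


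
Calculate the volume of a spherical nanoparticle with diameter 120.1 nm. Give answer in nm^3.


Radius r = 120.1/2 = 60.05 nm
Volume V = (4/3) * pi * r^3
V = (4/3) * pi * (60.05)^3
V = 907042.52 nm^3

907042.52


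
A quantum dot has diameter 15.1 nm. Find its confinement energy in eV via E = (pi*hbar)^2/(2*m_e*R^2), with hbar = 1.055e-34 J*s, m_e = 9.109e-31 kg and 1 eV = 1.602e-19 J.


Radius R = 15.1/2 = 7.55 nm = 7.55e-09 m
E = (pi * 1.055e-34)^2 / (2 * 9.109e-31 * (7.55e-09)^2)
E(J) = 1.05782e-21
E = E(J) / 1.602e-19 = 0.0066 eV

0.0066


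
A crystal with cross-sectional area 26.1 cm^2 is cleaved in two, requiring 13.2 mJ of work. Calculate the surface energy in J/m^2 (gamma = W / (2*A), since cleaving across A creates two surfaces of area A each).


Convert: A = 26.1 cm^2 = 0.00261 m^2, W = 13.2 mJ = 0.0132 J
Cleaving exposes two faces of area A, so total new surface = 2*A and gamma = W / (2*A)
gamma = 0.0132 / (2 * 0.00261)
gamma = 2.529 J/m^2

2.529


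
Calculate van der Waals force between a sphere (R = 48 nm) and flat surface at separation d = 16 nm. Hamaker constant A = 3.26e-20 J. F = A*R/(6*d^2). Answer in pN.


Convert to SI: R = 48 nm = 4.8e-08 m, d = 16 nm = 1.6e-08 m
F = A * R / (6 * d^2)
F = 3.26e-20 * 4.8e-08 / (6 * (1.6e-08)^2)
F = 1.01875e-12 N = 1.019 pN

1.019


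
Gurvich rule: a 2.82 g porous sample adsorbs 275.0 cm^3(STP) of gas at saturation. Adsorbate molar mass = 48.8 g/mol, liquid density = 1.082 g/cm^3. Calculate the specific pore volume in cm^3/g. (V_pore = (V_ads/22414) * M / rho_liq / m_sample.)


Moles adsorbed n = V_ads / 22414 = 275.0 / 22414 = 1.226912e-02 mol
Liquid volume V_liq = n * M / rho_liq = 1.226912e-02 * 48.8 / 1.082 = 0.55336 cm^3
Specific pore volume V_pore = V_liq / m_sample = 0.55336 / 2.82
V_pore = 0.1962 cm^3/g

0.1962


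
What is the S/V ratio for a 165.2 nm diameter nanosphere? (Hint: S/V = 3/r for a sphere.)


Radius r = 165.2/2 = 82.6 nm
S/V = 3 / r = 3 / 82.6
S/V = 0.0363 nm^-1

0.0363


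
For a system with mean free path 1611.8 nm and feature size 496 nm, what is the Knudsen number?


Knudsen number Kn = lambda / L
Kn = 1611.8 / 496
Kn = 3.2496

3.2496


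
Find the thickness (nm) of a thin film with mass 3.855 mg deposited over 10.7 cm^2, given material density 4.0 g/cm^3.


Convert: m = 3.855 mg = 3.8550e-06 kg, A = 10.7 cm^2 = 1.0700e-03 m^2, rho = 4.0 g/cm^3 = 4000 kg/m^3
t = m / (A * rho)
t = 3.8550e-06 / (1.0700e-03 * 4000)
t = 9.0070e-07 m = 900.7 nm

900.7


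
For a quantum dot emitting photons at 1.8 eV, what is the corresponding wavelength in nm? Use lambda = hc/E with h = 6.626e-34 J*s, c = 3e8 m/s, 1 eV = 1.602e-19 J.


Convert energy: E = 1.8 eV = 1.8 * 1.602e-19 = 2.8836e-19 J
lambda = h*c / E = 6.626e-34 * 3e8 / 2.8836e-19
lambda = 6.89347e-07 m = 689.3 nm

689.3


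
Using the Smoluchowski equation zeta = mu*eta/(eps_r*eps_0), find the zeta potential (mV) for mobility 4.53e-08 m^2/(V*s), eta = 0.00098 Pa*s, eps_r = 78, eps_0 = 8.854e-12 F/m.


Smoluchowski equation: zeta = mu * eta / (eps_r * eps_0)
zeta = 4.53e-08 * 0.00098 / (78 * 8.854e-12)
zeta = 0.064282 V = 64.28 mV

64.28


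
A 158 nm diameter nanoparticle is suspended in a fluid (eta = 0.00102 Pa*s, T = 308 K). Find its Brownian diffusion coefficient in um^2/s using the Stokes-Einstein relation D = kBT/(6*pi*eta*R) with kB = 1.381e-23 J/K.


Radius R = 158/2 = 79 nm = 7.9e-08 m
D = kB*T / (6*pi*eta*R)
D = 1.381e-23 * 308 / (6 * pi * 0.00102 * 7.9e-08)
D = 2.80037e-12 m^2/s = 2.8 um^2/s

2.8


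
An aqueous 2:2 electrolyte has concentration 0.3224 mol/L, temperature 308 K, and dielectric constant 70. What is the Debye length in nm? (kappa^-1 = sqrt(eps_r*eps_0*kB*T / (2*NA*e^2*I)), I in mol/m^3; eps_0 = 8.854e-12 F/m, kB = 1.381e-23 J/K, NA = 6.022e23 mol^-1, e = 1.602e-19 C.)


Ionic strength I = 0.3224 * 2^2 * 1000 = 1289.6 mol/m^3
kappa^-1 = sqrt(70 * 8.854e-12 * 1.381e-23 * 308 / (2 * 6.022e23 * (1.602e-19)^2 * 1289.6))
kappa^-1 = 0.257 nm

0.257


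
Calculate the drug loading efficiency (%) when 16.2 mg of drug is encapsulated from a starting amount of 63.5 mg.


Drug loading efficiency = (drug loaded / drug initial) * 100
DLE = 16.2 / 63.5 * 100
DLE = 0.2551 * 100
DLE = 25.51%

25.51


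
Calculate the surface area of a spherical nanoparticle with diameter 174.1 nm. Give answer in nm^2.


Radius r = 174.1/2 = 87.05 nm
Surface area SA = 4 * pi * r^2
SA = 4 * pi * (87.05)^2
SA = 95224.22 nm^2

95224.22


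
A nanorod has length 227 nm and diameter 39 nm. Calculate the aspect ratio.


Aspect ratio AR = length / diameter
AR = 227 / 39
AR = 5.82

5.82


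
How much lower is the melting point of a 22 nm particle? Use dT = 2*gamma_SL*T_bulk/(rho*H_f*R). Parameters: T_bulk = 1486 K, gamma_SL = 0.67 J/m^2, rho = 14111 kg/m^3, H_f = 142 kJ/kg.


Radius R = 22/2 = 11 nm = 1.1e-08 m
Convert H_f = 142 kJ/kg = 142000 J/kg
dT = 2 * gamma_SL * T_bulk / (rho * H_f * R)
dT = 2 * 0.67 * 1486 / (14111 * 142000 * 1.1e-08)
dT = 90.3 K

90.3


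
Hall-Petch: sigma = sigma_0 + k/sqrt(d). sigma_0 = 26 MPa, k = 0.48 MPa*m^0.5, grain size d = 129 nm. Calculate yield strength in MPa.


d = 129 nm = 1.29e-07 m
sqrt(d) = 0.0003591657
Hall-Petch contribution = k / sqrt(d) = 0.48 / 0.0003591657 = 1336.4 MPa
sigma = sigma_0 + k/sqrt(d) = 26 + 1336.4 = 1362.4 MPa

1362.4


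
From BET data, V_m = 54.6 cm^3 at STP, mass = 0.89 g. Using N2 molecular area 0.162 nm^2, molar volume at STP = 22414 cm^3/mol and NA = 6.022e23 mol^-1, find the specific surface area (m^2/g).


Number of moles in monolayer = V_m / 22414 = 54.6 / 22414 = 0.00243598
Number of molecules = moles * NA = 0.00243598 * 6.022e23
SA = molecules * sigma / mass
SA = (54.6 / 22414) * 6.022e23 * 0.162e-18 / 0.89
SA = 267.0 m^2/g

267.0


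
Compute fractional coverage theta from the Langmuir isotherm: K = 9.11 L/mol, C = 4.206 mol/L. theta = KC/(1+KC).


Langmuir isotherm: theta = K*C / (1 + K*C)
K*C = 9.11 * 4.206 = 38.31666
theta = 38.31666 / (1 + 38.31666) = 38.31666 / 39.31666
theta = 0.9746

0.9746


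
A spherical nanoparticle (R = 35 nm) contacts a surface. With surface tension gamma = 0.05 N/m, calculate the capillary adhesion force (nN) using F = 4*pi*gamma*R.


Convert radius: R = 35 nm = 3.5e-08 m
F = 4 * pi * gamma * R
F = 4 * pi * 0.05 * 3.5e-08
F = 2.19911e-08 N = 21.9911 nN

21.9911


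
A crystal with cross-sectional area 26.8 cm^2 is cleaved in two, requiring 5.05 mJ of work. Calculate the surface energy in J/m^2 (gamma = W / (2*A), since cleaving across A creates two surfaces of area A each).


Convert: A = 26.8 cm^2 = 0.00268 m^2, W = 5.05 mJ = 0.00505 J
Cleaving exposes two faces of area A, so total new surface = 2*A and gamma = W / (2*A)
gamma = 0.00505 / (2 * 0.00268)
gamma = 0.942 J/m^2

0.942


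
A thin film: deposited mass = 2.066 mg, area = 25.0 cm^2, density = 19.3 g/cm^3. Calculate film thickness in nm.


Convert: m = 2.066 mg = 2.0660e-06 kg, A = 25.0 cm^2 = 2.5000e-03 m^2, rho = 19.3 g/cm^3 = 19300 kg/m^3
t = m / (A * rho)
t = 2.0660e-06 / (2.5000e-03 * 19300)
t = 4.2819e-08 m = 42.8 nm

42.8


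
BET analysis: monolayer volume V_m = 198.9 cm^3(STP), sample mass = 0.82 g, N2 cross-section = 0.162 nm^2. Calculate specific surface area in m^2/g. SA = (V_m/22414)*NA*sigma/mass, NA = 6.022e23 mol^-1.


Number of moles in monolayer = V_m / 22414 = 198.9 / 22414 = 0.00887392
Number of molecules = moles * NA = 0.00887392 * 6.022e23
SA = molecules * sigma / mass
SA = (198.9 / 22414) * 6.022e23 * 0.162e-18 / 0.82
SA = 1055.7 m^2/g

1055.7


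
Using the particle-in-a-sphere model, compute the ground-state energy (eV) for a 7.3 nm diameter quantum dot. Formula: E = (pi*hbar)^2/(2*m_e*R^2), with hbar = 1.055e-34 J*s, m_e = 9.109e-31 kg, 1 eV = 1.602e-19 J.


Radius R = 7.3/2 = 3.65 nm = 3.65e-09 m
E = (pi * 1.055e-34)^2 / (2 * 9.109e-31 * (3.65e-09)^2)
E(J) = 4.52604e-21
E = E(J) / 1.602e-19 = 0.0283 eV

0.0283


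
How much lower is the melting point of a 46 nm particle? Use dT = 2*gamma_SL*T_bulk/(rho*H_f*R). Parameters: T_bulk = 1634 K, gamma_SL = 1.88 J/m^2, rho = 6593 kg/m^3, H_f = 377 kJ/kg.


Radius R = 46/2 = 23 nm = 2.3e-08 m
Convert H_f = 377 kJ/kg = 377000 J/kg
dT = 2 * gamma_SL * T_bulk / (rho * H_f * R)
dT = 2 * 1.88 * 1634 / (6593 * 377000 * 2.3e-08)
dT = 107.5 K

107.5


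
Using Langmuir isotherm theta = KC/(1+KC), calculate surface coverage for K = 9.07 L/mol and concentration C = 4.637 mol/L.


Langmuir isotherm: theta = K*C / (1 + K*C)
K*C = 9.07 * 4.637 = 42.05759
theta = 42.05759 / (1 + 42.05759) = 42.05759 / 43.05759
theta = 0.9768

0.9768


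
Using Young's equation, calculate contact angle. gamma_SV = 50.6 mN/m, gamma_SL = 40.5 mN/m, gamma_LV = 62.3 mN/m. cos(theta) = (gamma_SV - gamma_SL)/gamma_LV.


cos(theta) = (gamma_SV - gamma_SL) / gamma_LV
cos(theta) = (50.6 - 40.5) / 62.3
cos(theta) = 0.162119
theta = arccos(0.162119) = 80.67 degrees

80.67


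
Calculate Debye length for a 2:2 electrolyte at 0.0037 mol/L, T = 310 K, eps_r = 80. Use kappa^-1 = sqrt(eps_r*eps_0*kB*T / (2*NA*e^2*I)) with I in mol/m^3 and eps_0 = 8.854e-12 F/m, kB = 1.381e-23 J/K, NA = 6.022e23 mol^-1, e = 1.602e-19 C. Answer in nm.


Ionic strength I = 0.0037 * 2^2 * 1000 = 14.8 mol/m^3
kappa^-1 = sqrt(80 * 8.854e-12 * 1.381e-23 * 310 / (2 * 6.022e23 * (1.602e-19)^2 * 14.8))
kappa^-1 = 2.575 nm

2.575


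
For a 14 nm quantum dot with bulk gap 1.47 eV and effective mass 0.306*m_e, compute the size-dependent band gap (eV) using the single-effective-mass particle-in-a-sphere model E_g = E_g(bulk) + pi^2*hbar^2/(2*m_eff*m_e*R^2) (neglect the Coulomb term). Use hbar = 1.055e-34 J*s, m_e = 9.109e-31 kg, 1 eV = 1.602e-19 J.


Radius R = 14/2 nm = 7e-09 m
Confinement energy dE = pi^2 * hbar^2 / (2 * m_eff * m_e * R^2)
dE = pi^2 * (1.055e-34)^2 / (2 * 0.306 * 9.109e-31 * (7e-09)^2) J, divided by 1.602e-19 J/eV
dE = 0.0251 eV
Total band gap = E_g(bulk) + dE = 1.47 + 0.0251 = 1.4951 eV

1.4951


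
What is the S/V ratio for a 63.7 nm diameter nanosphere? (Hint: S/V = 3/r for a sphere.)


Radius r = 63.7/2 = 31.85 nm
S/V = 3 / r = 3 / 31.85
S/V = 0.0942 nm^-1

0.0942


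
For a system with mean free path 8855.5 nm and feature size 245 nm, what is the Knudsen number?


Knudsen number Kn = lambda / L
Kn = 8855.5 / 245
Kn = 36.1449

36.1449


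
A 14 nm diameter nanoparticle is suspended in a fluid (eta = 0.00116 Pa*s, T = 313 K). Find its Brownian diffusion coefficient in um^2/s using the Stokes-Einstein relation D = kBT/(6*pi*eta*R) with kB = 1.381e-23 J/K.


Radius R = 14/2 = 7 nm = 7e-09 m
D = kB*T / (6*pi*eta*R)
D = 1.381e-23 * 313 / (6 * pi * 0.00116 * 7e-09)
D = 2.82411e-11 m^2/s = 28.241 um^2/s

28.241


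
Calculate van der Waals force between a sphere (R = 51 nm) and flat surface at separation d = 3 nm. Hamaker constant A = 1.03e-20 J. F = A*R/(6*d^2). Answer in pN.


Convert to SI: R = 51 nm = 5.1e-08 m, d = 3 nm = 3e-09 m
F = A * R / (6 * d^2)
F = 1.03e-20 * 5.1e-08 / (6 * (3e-09)^2)
F = 9.72778e-12 N = 9.728 pN

9.728


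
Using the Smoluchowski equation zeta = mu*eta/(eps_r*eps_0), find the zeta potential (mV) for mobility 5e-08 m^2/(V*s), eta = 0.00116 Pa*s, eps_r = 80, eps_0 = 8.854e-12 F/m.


Smoluchowski equation: zeta = mu * eta / (eps_r * eps_0)
zeta = 5e-08 * 0.00116 / (80 * 8.854e-12)
zeta = 0.081884 V = 81.88 mV

81.88


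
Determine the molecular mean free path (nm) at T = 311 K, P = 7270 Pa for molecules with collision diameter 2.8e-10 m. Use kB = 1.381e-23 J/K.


Mean free path: lambda = kB*T / (sqrt(2) * pi * d^2 * P)
lambda = 1.381e-23 * 311 / (sqrt(2) * pi * (2.8e-10)^2 * 7270)
lambda = 1.69605e-06 m
lambda = 1696.05 nm

1696.05


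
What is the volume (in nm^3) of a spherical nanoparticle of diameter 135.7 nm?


Radius r = 135.7/2 = 67.85 nm
Volume V = (4/3) * pi * r^3
V = (4/3) * pi * (67.85)^3
V = 1308392.86 nm^3

1308392.86


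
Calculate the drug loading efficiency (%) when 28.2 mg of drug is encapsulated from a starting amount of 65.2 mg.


Drug loading efficiency = (drug loaded / drug initial) * 100
DLE = 28.2 / 65.2 * 100
DLE = 0.4325 * 100
DLE = 43.25%

43.25


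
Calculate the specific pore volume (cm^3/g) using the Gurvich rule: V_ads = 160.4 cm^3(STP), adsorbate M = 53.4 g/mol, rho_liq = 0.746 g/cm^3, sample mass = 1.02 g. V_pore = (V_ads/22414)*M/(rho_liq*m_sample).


Moles adsorbed n = V_ads / 22414 = 160.4 / 22414 = 7.156242e-03 mol
Liquid volume V_liq = n * M / rho_liq = 7.156242e-03 * 53.4 / 0.746 = 0.51226 cm^3
Specific pore volume V_pore = V_liq / m_sample = 0.51226 / 1.02
V_pore = 0.5022 cm^3/g

0.5022


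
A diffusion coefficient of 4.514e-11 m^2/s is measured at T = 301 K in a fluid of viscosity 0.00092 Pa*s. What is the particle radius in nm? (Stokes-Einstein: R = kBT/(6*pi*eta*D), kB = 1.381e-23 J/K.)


Stokes-Einstein: R = kB*T / (6*pi*eta*D)
R = 1.381e-23 * 301 / (6 * pi * 0.00092 * 4.514e-11)
R = 5.31019e-09 m = 5.31 nm

5.31


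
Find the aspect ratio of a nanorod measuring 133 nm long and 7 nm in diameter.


Aspect ratio AR = length / diameter
AR = 133 / 7
AR = 19.0

19.0


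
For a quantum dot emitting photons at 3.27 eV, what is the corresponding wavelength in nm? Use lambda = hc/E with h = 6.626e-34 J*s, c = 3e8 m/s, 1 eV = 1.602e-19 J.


Convert energy: E = 3.27 eV = 3.27 * 1.602e-19 = 5.23854e-19 J
lambda = h*c / E = 6.626e-34 * 3e8 / 5.23854e-19
lambda = 3.79457e-07 m = 379.5 nm

379.5


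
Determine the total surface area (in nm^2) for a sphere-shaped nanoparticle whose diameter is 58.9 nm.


Radius r = 58.9/2 = 29.45 nm
Surface area SA = 4 * pi * r^2
SA = 4 * pi * (29.45)^2
SA = 10898.84 nm^2

10898.84


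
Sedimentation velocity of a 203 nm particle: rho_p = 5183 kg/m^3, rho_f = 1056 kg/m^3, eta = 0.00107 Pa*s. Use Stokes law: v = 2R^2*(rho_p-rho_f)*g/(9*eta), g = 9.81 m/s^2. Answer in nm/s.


Radius R = 203/2 nm = 1.015e-07 m
Density difference = 5183 - 1056 = 4127 kg/m^3
v = 2 * R^2 * (rho_p - rho_f) * g / (9 * eta)
v = 2 * (1.015e-07)^2 * 4127 * 9.81 / (9 * 0.00107)
v = 8.66242e-08 m/s = 86.6242 nm/s

86.6242


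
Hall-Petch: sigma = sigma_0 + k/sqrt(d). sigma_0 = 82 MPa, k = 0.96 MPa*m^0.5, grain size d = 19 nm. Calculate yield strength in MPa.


d = 19 nm = 1.9e-08 m
sqrt(d) = 0.0001378405
Hall-Petch contribution = k / sqrt(d) = 0.96 / 0.0001378405 = 6964.6 MPa
sigma = sigma_0 + k/sqrt(d) = 82 + 6964.6 = 7046.6 MPa

7046.6


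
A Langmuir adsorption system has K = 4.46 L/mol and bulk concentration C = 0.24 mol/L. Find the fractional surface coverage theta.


Langmuir isotherm: theta = K*C / (1 + K*C)
K*C = 4.46 * 0.24 = 1.0704
theta = 1.0704 / (1 + 1.0704) = 1.0704 / 2.0704
theta = 0.517

0.517


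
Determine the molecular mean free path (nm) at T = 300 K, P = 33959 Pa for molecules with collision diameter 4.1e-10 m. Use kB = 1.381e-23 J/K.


Mean free path: lambda = kB*T / (sqrt(2) * pi * d^2 * P)
lambda = 1.381e-23 * 300 / (sqrt(2) * pi * (4.1e-10)^2 * 33959)
lambda = 1.63353e-07 m
lambda = 163.35 nm

163.35


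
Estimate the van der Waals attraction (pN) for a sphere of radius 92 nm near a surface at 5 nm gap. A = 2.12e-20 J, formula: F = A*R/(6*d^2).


Convert to SI: R = 92 nm = 9.2e-08 m, d = 5 nm = 5e-09 m
F = A * R / (6 * d^2)
F = 2.12e-20 * 9.2e-08 / (6 * (5e-09)^2)
F = 1.30027e-11 N = 13.003 pN

13.003


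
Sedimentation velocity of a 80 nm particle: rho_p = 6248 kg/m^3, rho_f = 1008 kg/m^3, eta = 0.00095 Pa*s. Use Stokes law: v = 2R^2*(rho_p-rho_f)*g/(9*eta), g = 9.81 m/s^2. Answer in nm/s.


Radius R = 80/2 nm = 4e-08 m
Density difference = 6248 - 1008 = 5240 kg/m^3
v = 2 * R^2 * (rho_p - rho_f) * g / (9 * eta)
v = 2 * (4e-08)^2 * 5240 * 9.81 / (9 * 0.00095)
v = 1.92391e-08 m/s = 19.2391 nm/s

19.2391


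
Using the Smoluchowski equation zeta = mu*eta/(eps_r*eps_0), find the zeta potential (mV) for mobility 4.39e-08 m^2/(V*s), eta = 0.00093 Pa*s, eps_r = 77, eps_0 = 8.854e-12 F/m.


Smoluchowski equation: zeta = mu * eta / (eps_r * eps_0)
zeta = 4.39e-08 * 0.00093 / (77 * 8.854e-12)
zeta = 0.059885 V = 59.88 mV

59.88


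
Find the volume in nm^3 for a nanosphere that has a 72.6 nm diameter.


Radius r = 72.6/2 = 36.3 nm
Volume V = (4/3) * pi * r^3
V = (4/3) * pi * (36.3)^3
V = 200358.83 nm^3

200358.83


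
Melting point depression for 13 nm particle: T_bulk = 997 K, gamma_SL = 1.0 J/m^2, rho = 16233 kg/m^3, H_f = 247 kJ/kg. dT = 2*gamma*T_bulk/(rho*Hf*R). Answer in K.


Radius R = 13/2 = 6.5 nm = 6.5e-09 m
Convert H_f = 247 kJ/kg = 247000 J/kg
dT = 2 * gamma_SL * T_bulk / (rho * H_f * R)
dT = 2 * 1.0 * 997 / (16233 * 247000 * 6.5e-09)
dT = 76.5 K

76.5


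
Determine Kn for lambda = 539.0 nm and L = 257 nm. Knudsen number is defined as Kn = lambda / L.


Knudsen number Kn = lambda / L
Kn = 539.0 / 257
Kn = 2.0973

2.0973


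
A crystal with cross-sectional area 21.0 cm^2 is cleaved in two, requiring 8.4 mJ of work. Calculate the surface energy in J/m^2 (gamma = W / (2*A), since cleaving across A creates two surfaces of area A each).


Convert: A = 21.0 cm^2 = 0.0021 m^2, W = 8.4 mJ = 0.0084 J
Cleaving exposes two faces of area A, so total new surface = 2*A and gamma = W / (2*A)
gamma = 0.0084 / (2 * 0.0021)
gamma = 2.0 J/m^2

2.0


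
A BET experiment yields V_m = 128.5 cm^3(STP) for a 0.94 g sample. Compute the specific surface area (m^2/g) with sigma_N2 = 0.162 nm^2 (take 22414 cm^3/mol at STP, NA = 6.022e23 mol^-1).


Number of moles in monolayer = V_m / 22414 = 128.5 / 22414 = 0.00573302
Number of molecules = moles * NA = 0.00573302 * 6.022e23
SA = molecules * sigma / mass
SA = (128.5 / 22414) * 6.022e23 * 0.162e-18 / 0.94
SA = 595.0 m^2/g

595.0


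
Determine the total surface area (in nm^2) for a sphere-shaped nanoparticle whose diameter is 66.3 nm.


Radius r = 66.3/2 = 33.15 nm
Surface area SA = 4 * pi * r^2
SA = 4 * pi * (33.15)^2
SA = 13809.47 nm^2

13809.47


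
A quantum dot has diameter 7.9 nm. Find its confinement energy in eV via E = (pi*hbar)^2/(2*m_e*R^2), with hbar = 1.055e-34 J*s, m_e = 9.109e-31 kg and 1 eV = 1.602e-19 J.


Radius R = 7.9/2 = 3.95 nm = 3.95e-09 m
E = (pi * 1.055e-34)^2 / (2 * 9.109e-31 * (3.95e-09)^2)
E(J) = 3.86465e-21
E = E(J) / 1.602e-19 = 0.0241 eV

0.0241


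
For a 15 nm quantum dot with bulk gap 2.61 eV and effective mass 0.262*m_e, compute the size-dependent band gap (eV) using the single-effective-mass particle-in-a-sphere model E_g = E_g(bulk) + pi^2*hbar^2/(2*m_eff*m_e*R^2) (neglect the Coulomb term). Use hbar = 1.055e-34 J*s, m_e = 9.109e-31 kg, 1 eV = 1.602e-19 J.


Radius R = 15/2 nm = 7.5e-09 m
Confinement energy dE = pi^2 * hbar^2 / (2 * m_eff * m_e * R^2)
dE = pi^2 * (1.055e-34)^2 / (2 * 0.262 * 9.109e-31 * (7.5e-09)^2) J, divided by 1.602e-19 J/eV
dE = 0.0255 eV
Total band gap = E_g(bulk) + dE = 2.61 + 0.0255 = 2.6355 eV

2.6355


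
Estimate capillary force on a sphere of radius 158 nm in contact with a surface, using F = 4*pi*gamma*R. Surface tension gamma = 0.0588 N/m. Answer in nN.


Convert radius: R = 158 nm = 1.58e-07 m
F = 4 * pi * gamma * R
F = 4 * pi * 0.0588 * 1.58e-07
F = 1.16747e-07 N = 116.7466 nN

116.7466


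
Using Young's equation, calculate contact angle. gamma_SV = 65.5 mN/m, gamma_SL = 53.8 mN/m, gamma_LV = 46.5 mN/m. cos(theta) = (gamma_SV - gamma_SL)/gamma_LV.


cos(theta) = (gamma_SV - gamma_SL) / gamma_LV
cos(theta) = (65.5 - 53.8) / 46.5
cos(theta) = 0.251613
theta = arccos(0.251613) = 75.43 degrees

75.43


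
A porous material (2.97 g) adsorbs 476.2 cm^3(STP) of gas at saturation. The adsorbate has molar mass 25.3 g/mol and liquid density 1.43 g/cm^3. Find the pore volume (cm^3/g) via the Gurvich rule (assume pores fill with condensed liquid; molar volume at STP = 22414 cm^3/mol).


Moles adsorbed n = V_ads / 22414 = 476.2 / 22414 = 2.124565e-02 mol
Liquid volume V_liq = n * M / rho_liq = 2.124565e-02 * 25.3 / 1.43 = 0.37588 cm^3
Specific pore volume V_pore = V_liq / m_sample = 0.37588 / 2.97
V_pore = 0.1266 cm^3/g

0.1266


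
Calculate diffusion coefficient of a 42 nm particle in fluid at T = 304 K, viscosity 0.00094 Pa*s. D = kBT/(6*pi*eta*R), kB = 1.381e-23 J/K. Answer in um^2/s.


Radius R = 42/2 = 21 nm = 2.1e-08 m
D = kB*T / (6*pi*eta*R)
D = 1.381e-23 * 304 / (6 * pi * 0.00094 * 2.1e-08)
D = 1.12829e-11 m^2/s = 11.283 um^2/s

11.283


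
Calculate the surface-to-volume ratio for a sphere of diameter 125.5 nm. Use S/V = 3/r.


Radius r = 125.5/2 = 62.75 nm
S/V = 3 / r = 3 / 62.75
S/V = 0.0478 nm^-1

0.0478


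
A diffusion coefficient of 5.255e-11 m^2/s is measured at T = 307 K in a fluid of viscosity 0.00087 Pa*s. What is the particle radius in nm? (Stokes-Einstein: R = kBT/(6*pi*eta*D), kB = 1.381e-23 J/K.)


Stokes-Einstein: R = kB*T / (6*pi*eta*D)
R = 1.381e-23 * 307 / (6 * pi * 0.00087 * 5.255e-11)
R = 4.9197e-09 m = 4.92 nm

4.92


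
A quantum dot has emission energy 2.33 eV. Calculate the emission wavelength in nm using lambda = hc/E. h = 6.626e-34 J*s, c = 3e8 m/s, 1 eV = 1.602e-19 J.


Convert energy: E = 2.33 eV = 2.33 * 1.602e-19 = 3.73266e-19 J
lambda = h*c / E = 6.626e-34 * 3e8 / 3.73266e-19
lambda = 5.32542e-07 m = 532.5 nm

532.5


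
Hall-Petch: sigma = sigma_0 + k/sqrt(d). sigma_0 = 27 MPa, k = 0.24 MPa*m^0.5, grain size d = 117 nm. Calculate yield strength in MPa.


d = 117 nm = 1.17e-07 m
sqrt(d) = 0.0003420526
Hall-Petch contribution = k / sqrt(d) = 0.24 / 0.0003420526 = 701.6 MPa
sigma = sigma_0 + k/sqrt(d) = 27 + 701.6 = 728.6 MPa

728.6


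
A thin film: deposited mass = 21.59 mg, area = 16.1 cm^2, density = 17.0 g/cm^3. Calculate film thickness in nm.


Convert: m = 21.59 mg = 2.1590e-05 kg, A = 16.1 cm^2 = 1.6100e-03 m^2, rho = 17.0 g/cm^3 = 17000 kg/m^3
t = m / (A * rho)
t = 2.1590e-05 / (1.6100e-03 * 17000)
t = 7.8882e-07 m = 788.8 nm

788.8


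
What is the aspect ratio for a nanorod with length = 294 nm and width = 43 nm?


Aspect ratio AR = length / diameter
AR = 294 / 43
AR = 6.84

6.84


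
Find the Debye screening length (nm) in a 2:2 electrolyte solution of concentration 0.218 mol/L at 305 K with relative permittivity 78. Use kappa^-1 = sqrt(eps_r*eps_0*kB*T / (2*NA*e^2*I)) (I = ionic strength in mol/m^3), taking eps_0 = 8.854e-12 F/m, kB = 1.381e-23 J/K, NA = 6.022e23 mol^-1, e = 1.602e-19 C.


Ionic strength I = 0.218 * 2^2 * 1000 = 872 mol/m^3
kappa^-1 = sqrt(78 * 8.854e-12 * 1.381e-23 * 305 / (2 * 6.022e23 * (1.602e-19)^2 * 872))
kappa^-1 = 0.329 nm

0.329


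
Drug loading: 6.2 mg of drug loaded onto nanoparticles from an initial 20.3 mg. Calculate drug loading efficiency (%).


Drug loading efficiency = (drug loaded / drug initial) * 100
DLE = 6.2 / 20.3 * 100
DLE = 0.3054 * 100
DLE = 30.54%

30.54


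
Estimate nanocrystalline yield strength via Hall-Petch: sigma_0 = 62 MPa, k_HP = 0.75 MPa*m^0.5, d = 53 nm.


d = 53 nm = 5.3e-08 m
sqrt(d) = 0.0002302173
Hall-Petch contribution = k / sqrt(d) = 0.75 / 0.0002302173 = 3257.8 MPa
sigma = sigma_0 + k/sqrt(d) = 62 + 3257.8 = 3319.8 MPa

3319.8


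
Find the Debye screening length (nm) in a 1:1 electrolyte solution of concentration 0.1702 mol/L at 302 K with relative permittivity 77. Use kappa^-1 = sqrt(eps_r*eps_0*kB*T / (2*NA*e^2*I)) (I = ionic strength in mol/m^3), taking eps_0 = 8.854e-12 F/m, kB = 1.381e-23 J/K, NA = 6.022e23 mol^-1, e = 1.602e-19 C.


Ionic strength I = 0.1702 * 1^2 * 1000 = 170.2 mol/m^3
kappa^-1 = sqrt(77 * 8.854e-12 * 1.381e-23 * 302 / (2 * 6.022e23 * (1.602e-19)^2 * 170.2))
kappa^-1 = 0.735 nm

0.735


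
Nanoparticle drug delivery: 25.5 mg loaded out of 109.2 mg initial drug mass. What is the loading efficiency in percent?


Drug loading efficiency = (drug loaded / drug initial) * 100
DLE = 25.5 / 109.2 * 100
DLE = 0.2335 * 100
DLE = 23.35%

23.35


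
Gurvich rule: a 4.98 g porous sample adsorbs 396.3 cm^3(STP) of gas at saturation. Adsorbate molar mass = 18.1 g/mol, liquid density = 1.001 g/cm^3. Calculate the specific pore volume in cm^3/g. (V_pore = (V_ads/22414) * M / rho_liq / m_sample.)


Moles adsorbed n = V_ads / 22414 = 396.3 / 22414 = 1.768091e-02 mol
Liquid volume V_liq = n * M / rho_liq = 1.768091e-02 * 18.1 / 1.001 = 0.31970 cm^3
Specific pore volume V_pore = V_liq / m_sample = 0.31970 / 4.98
V_pore = 0.0642 cm^3/g

0.0642


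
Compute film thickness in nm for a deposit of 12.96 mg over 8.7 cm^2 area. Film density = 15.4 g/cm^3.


Convert: m = 12.96 mg = 1.2960e-05 kg, A = 8.7 cm^2 = 8.7000e-04 m^2, rho = 15.4 g/cm^3 = 15400 kg/m^3
t = m / (A * rho)
t = 1.2960e-05 / (8.7000e-04 * 15400)
t = 9.6731e-07 m = 967.3 nm

967.3


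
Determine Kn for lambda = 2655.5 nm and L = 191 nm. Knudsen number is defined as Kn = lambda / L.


Knudsen number Kn = lambda / L
Kn = 2655.5 / 191
Kn = 13.9031

13.9031


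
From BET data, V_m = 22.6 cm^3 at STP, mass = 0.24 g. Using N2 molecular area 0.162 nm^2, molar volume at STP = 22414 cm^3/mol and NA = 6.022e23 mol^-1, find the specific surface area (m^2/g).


Number of moles in monolayer = V_m / 22414 = 22.6 / 22414 = 0.0010083
Number of molecules = moles * NA = 0.0010083 * 6.022e23
SA = molecules * sigma / mass
SA = (22.6 / 22414) * 6.022e23 * 0.162e-18 / 0.24
SA = 409.9 m^2/g

409.9


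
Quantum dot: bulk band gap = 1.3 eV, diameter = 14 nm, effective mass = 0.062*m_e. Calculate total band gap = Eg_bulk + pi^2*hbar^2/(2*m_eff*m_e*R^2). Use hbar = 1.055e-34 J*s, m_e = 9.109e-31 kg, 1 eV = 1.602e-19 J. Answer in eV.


Radius R = 14/2 nm = 7e-09 m
Confinement energy dE = pi^2 * hbar^2 / (2 * m_eff * m_e * R^2)
dE = pi^2 * (1.055e-34)^2 / (2 * 0.062 * 9.109e-31 * (7e-09)^2) J, divided by 1.602e-19 J/eV
dE = 0.1239 eV
Total band gap = E_g(bulk) + dE = 1.3 + 0.1239 = 1.4239 eV

1.4239


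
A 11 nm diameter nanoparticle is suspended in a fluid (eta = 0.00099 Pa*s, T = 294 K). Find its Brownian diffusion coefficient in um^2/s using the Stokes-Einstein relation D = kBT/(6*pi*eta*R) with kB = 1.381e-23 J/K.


Radius R = 11/2 = 5.5 nm = 5.5e-09 m
D = kB*T / (6*pi*eta*R)
D = 1.381e-23 * 294 / (6 * pi * 0.00099 * 5.5e-09)
D = 3.95587e-11 m^2/s = 39.559 um^2/s

39.559


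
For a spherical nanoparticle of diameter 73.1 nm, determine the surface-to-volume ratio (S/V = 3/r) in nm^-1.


Radius r = 73.1/2 = 36.55 nm
S/V = 3 / r = 3 / 36.55
S/V = 0.0821 nm^-1

0.0821


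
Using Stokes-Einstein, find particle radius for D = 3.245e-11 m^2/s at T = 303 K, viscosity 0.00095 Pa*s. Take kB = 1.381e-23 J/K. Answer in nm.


Stokes-Einstein: R = kB*T / (6*pi*eta*D)
R = 1.381e-23 * 303 / (6 * pi * 0.00095 * 3.245e-11)
R = 7.20107e-09 m = 7.2 nm

7.2


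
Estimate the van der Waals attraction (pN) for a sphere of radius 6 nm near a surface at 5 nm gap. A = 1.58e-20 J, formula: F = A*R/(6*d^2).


Convert to SI: R = 6 nm = 6e-09 m, d = 5 nm = 5e-09 m
F = A * R / (6 * d^2)
F = 1.58e-20 * 6e-09 / (6 * (5e-09)^2)
F = 6.32e-13 N = 0.632 pN

0.632


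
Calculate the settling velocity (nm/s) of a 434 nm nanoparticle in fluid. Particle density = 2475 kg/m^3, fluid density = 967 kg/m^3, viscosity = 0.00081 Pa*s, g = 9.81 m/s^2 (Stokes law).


Radius R = 434/2 nm = 2.17e-07 m
Density difference = 2475 - 967 = 1508 kg/m^3
v = 2 * R^2 * (rho_p - rho_f) * g / (9 * eta)
v = 2 * (2.17e-07)^2 * 1508 * 9.81 / (9 * 0.00081)
v = 1.91114e-07 m/s = 191.1139 nm/s

191.1139


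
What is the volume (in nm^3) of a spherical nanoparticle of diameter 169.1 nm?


Radius r = 169.1/2 = 84.55 nm
Volume V = (4/3) * pi * r^3
V = (4/3) * pi * (84.55)^3
V = 2531800.29 nm^3

2531800.29


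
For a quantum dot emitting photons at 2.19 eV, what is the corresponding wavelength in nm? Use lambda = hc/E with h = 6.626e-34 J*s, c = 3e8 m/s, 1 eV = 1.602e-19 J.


Convert energy: E = 2.19 eV = 2.19 * 1.602e-19 = 3.50838e-19 J
lambda = h*c / E = 6.626e-34 * 3e8 / 3.50838e-19
lambda = 5.66586e-07 m = 566.6 nm

566.6


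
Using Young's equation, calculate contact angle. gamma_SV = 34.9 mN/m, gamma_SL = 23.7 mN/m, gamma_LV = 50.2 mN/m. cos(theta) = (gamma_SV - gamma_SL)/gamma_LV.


cos(theta) = (gamma_SV - gamma_SL) / gamma_LV
cos(theta) = (34.9 - 23.7) / 50.2
cos(theta) = 0.223108
theta = arccos(0.223108) = 77.11 degrees

77.11


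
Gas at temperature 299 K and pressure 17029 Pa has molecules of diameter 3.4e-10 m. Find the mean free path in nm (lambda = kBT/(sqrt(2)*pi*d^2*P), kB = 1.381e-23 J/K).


Mean free path: lambda = kB*T / (sqrt(2) * pi * d^2 * P)
lambda = 1.381e-23 * 299 / (sqrt(2) * pi * (3.4e-10)^2 * 17029)
lambda = 4.72121e-07 m
lambda = 472.12 nm

472.12


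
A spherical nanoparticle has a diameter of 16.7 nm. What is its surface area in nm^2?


Radius r = 16.7/2 = 8.35 nm
Surface area SA = 4 * pi * r^2
SA = 4 * pi * (8.35)^2
SA = 876.16 nm^2

876.16


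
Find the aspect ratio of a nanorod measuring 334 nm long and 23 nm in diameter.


Aspect ratio AR = length / diameter
AR = 334 / 23
AR = 14.52

14.52


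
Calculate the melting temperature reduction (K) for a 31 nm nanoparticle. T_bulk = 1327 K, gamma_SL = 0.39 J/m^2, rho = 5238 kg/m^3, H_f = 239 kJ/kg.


Radius R = 31/2 = 15.5 nm = 1.55e-08 m
Convert H_f = 239 kJ/kg = 239000 J/kg
dT = 2 * gamma_SL * T_bulk / (rho * H_f * R)
dT = 2 * 0.39 * 1327 / (5238 * 239000 * 1.55e-08)
dT = 53.3 K

53.3


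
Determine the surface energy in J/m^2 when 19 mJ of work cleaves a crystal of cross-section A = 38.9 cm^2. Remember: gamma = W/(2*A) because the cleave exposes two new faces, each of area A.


Convert: A = 38.9 cm^2 = 0.00389 m^2, W = 19 mJ = 0.019 J
Cleaving exposes two faces of area A, so total new surface = 2*A and gamma = W / (2*A)
gamma = 0.019 / (2 * 0.00389)
gamma = 2.442 J/m^2

2.442


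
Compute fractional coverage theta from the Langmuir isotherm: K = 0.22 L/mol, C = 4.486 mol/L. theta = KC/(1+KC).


Langmuir isotherm: theta = K*C / (1 + K*C)
K*C = 0.22 * 4.486 = 0.98692
theta = 0.98692 / (1 + 0.98692) = 0.98692 / 1.98692
theta = 0.4967

0.4967


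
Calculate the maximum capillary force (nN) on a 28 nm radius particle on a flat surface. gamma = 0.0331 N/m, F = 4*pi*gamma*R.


Convert radius: R = 28 nm = 2.8e-08 m
F = 4 * pi * gamma * R
F = 4 * pi * 0.0331 * 2.8e-08
F = 1.16465e-08 N = 11.6465 nN

11.6465


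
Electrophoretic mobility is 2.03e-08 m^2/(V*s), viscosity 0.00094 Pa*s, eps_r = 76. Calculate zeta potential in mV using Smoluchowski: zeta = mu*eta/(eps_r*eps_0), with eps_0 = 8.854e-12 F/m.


Smoluchowski equation: zeta = mu * eta / (eps_r * eps_0)
zeta = 2.03e-08 * 0.00094 / (76 * 8.854e-12)
zeta = 0.028358 V = 28.36 mV

28.36


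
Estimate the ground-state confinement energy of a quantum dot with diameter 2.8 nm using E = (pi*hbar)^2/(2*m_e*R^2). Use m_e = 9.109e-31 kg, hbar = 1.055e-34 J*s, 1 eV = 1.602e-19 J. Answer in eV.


Radius R = 2.8/2 = 1.4 nm = 1.4e-09 m
E = (pi * 1.055e-34)^2 / (2 * 9.109e-31 * (1.4e-09)^2)
E(J) = 3.07644e-20
E = E(J) / 1.602e-19 = 0.192 eV

0.192


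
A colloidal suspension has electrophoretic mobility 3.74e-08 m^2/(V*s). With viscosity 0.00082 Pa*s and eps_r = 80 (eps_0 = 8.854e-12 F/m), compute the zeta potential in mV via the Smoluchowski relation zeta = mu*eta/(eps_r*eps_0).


Smoluchowski equation: zeta = mu * eta / (eps_r * eps_0)
zeta = 3.74e-08 * 0.00082 / (80 * 8.854e-12)
zeta = 0.043297 V = 43.3 mV

43.3
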